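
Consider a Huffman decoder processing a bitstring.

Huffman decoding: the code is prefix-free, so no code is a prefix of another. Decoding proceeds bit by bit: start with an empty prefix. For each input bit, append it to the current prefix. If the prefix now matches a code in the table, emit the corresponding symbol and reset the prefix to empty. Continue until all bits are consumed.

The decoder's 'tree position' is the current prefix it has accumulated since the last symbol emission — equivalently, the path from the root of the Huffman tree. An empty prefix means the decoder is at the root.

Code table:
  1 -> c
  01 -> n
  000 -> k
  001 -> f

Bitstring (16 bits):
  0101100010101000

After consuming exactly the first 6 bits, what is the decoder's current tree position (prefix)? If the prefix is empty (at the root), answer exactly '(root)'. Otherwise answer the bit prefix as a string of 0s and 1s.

Answer: 0

Derivation:
Bit 0: prefix='0' (no match yet)
Bit 1: prefix='01' -> emit 'n', reset
Bit 2: prefix='0' (no match yet)
Bit 3: prefix='01' -> emit 'n', reset
Bit 4: prefix='1' -> emit 'c', reset
Bit 5: prefix='0' (no match yet)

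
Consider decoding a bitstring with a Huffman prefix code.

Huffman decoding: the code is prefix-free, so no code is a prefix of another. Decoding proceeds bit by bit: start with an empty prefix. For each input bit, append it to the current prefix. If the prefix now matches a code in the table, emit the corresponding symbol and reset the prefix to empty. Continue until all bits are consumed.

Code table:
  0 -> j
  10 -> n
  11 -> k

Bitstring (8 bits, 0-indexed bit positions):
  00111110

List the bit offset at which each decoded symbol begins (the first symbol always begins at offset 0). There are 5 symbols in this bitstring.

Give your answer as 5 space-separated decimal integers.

Bit 0: prefix='0' -> emit 'j', reset
Bit 1: prefix='0' -> emit 'j', reset
Bit 2: prefix='1' (no match yet)
Bit 3: prefix='11' -> emit 'k', reset
Bit 4: prefix='1' (no match yet)
Bit 5: prefix='11' -> emit 'k', reset
Bit 6: prefix='1' (no match yet)
Bit 7: prefix='10' -> emit 'n', reset

Answer: 0 1 2 4 6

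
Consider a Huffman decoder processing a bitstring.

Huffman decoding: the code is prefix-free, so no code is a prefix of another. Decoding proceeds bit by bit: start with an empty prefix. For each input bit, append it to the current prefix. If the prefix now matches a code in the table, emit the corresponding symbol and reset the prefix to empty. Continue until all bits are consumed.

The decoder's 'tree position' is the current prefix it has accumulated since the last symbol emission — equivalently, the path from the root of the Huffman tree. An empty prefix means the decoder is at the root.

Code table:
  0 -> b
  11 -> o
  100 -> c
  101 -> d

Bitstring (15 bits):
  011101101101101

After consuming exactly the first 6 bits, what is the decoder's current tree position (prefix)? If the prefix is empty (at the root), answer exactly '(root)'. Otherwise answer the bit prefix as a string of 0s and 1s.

Bit 0: prefix='0' -> emit 'b', reset
Bit 1: prefix='1' (no match yet)
Bit 2: prefix='11' -> emit 'o', reset
Bit 3: prefix='1' (no match yet)
Bit 4: prefix='10' (no match yet)
Bit 5: prefix='101' -> emit 'd', reset

Answer: (root)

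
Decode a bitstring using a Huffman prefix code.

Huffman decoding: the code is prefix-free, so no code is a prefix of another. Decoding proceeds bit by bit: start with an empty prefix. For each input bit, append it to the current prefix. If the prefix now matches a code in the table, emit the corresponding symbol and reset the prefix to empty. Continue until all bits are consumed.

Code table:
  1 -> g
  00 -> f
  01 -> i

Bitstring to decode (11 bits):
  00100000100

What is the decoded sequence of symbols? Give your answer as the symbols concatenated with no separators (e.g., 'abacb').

Bit 0: prefix='0' (no match yet)
Bit 1: prefix='00' -> emit 'f', reset
Bit 2: prefix='1' -> emit 'g', reset
Bit 3: prefix='0' (no match yet)
Bit 4: prefix='00' -> emit 'f', reset
Bit 5: prefix='0' (no match yet)
Bit 6: prefix='00' -> emit 'f', reset
Bit 7: prefix='0' (no match yet)
Bit 8: prefix='01' -> emit 'i', reset
Bit 9: prefix='0' (no match yet)
Bit 10: prefix='00' -> emit 'f', reset

Answer: fgffif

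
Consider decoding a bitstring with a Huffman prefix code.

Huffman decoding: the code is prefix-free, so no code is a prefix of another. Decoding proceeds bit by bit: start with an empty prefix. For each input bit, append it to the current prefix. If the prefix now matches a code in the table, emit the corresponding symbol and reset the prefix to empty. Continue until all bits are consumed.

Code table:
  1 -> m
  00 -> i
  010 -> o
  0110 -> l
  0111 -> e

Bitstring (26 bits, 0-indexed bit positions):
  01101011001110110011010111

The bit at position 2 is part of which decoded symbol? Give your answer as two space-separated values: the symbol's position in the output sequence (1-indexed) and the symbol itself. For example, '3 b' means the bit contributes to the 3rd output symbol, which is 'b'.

Bit 0: prefix='0' (no match yet)
Bit 1: prefix='01' (no match yet)
Bit 2: prefix='011' (no match yet)
Bit 3: prefix='0110' -> emit 'l', reset
Bit 4: prefix='1' -> emit 'm', reset
Bit 5: prefix='0' (no match yet)
Bit 6: prefix='01' (no match yet)

Answer: 1 l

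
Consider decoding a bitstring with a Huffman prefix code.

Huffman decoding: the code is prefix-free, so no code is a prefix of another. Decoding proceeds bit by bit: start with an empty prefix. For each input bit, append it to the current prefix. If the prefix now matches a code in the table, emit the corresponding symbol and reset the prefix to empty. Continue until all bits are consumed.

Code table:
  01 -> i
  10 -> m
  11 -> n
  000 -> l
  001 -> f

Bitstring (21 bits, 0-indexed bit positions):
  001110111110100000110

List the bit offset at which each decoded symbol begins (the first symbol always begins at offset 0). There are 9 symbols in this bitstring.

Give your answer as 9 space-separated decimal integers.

Bit 0: prefix='0' (no match yet)
Bit 1: prefix='00' (no match yet)
Bit 2: prefix='001' -> emit 'f', reset
Bit 3: prefix='1' (no match yet)
Bit 4: prefix='11' -> emit 'n', reset
Bit 5: prefix='0' (no match yet)
Bit 6: prefix='01' -> emit 'i', reset
Bit 7: prefix='1' (no match yet)
Bit 8: prefix='11' -> emit 'n', reset
Bit 9: prefix='1' (no match yet)
Bit 10: prefix='11' -> emit 'n', reset
Bit 11: prefix='0' (no match yet)
Bit 12: prefix='01' -> emit 'i', reset
Bit 13: prefix='0' (no match yet)
Bit 14: prefix='00' (no match yet)
Bit 15: prefix='000' -> emit 'l', reset
Bit 16: prefix='0' (no match yet)
Bit 17: prefix='00' (no match yet)
Bit 18: prefix='001' -> emit 'f', reset
Bit 19: prefix='1' (no match yet)
Bit 20: prefix='10' -> emit 'm', reset

Answer: 0 3 5 7 9 11 13 16 19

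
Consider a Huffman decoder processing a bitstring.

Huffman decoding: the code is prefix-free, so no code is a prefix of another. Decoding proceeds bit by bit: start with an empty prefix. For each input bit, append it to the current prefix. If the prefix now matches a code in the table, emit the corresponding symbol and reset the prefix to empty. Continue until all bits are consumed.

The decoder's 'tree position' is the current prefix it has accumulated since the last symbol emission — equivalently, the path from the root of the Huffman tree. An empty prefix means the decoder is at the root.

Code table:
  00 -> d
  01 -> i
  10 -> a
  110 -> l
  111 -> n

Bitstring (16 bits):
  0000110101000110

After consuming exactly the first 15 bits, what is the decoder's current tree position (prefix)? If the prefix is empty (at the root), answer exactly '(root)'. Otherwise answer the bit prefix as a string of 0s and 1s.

Bit 0: prefix='0' (no match yet)
Bit 1: prefix='00' -> emit 'd', reset
Bit 2: prefix='0' (no match yet)
Bit 3: prefix='00' -> emit 'd', reset
Bit 4: prefix='1' (no match yet)
Bit 5: prefix='11' (no match yet)
Bit 6: prefix='110' -> emit 'l', reset
Bit 7: prefix='1' (no match yet)
Bit 8: prefix='10' -> emit 'a', reset
Bit 9: prefix='1' (no match yet)
Bit 10: prefix='10' -> emit 'a', reset
Bit 11: prefix='0' (no match yet)
Bit 12: prefix='00' -> emit 'd', reset
Bit 13: prefix='1' (no match yet)
Bit 14: prefix='11' (no match yet)

Answer: 11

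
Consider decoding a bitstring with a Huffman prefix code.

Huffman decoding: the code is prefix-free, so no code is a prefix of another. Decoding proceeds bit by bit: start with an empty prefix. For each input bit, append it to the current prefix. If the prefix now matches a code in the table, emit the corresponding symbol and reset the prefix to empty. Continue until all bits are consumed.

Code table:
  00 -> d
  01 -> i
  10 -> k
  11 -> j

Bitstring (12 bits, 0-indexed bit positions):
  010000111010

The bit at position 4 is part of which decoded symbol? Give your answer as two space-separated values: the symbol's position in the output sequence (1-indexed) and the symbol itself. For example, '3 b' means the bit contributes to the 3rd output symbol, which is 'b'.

Answer: 3 d

Derivation:
Bit 0: prefix='0' (no match yet)
Bit 1: prefix='01' -> emit 'i', reset
Bit 2: prefix='0' (no match yet)
Bit 3: prefix='00' -> emit 'd', reset
Bit 4: prefix='0' (no match yet)
Bit 5: prefix='00' -> emit 'd', reset
Bit 6: prefix='1' (no match yet)
Bit 7: prefix='11' -> emit 'j', reset
Bit 8: prefix='1' (no match yet)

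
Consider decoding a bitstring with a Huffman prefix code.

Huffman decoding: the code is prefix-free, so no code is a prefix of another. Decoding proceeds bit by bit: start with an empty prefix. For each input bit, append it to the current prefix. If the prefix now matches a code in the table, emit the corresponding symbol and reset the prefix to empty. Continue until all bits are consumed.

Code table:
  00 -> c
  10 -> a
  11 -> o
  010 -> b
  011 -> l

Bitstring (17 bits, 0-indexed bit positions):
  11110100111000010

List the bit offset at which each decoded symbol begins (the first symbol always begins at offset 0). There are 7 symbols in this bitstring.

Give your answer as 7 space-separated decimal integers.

Answer: 0 2 4 7 10 12 14

Derivation:
Bit 0: prefix='1' (no match yet)
Bit 1: prefix='11' -> emit 'o', reset
Bit 2: prefix='1' (no match yet)
Bit 3: prefix='11' -> emit 'o', reset
Bit 4: prefix='0' (no match yet)
Bit 5: prefix='01' (no match yet)
Bit 6: prefix='010' -> emit 'b', reset
Bit 7: prefix='0' (no match yet)
Bit 8: prefix='01' (no match yet)
Bit 9: prefix='011' -> emit 'l', reset
Bit 10: prefix='1' (no match yet)
Bit 11: prefix='10' -> emit 'a', reset
Bit 12: prefix='0' (no match yet)
Bit 13: prefix='00' -> emit 'c', reset
Bit 14: prefix='0' (no match yet)
Bit 15: prefix='01' (no match yet)
Bit 16: prefix='010' -> emit 'b', reset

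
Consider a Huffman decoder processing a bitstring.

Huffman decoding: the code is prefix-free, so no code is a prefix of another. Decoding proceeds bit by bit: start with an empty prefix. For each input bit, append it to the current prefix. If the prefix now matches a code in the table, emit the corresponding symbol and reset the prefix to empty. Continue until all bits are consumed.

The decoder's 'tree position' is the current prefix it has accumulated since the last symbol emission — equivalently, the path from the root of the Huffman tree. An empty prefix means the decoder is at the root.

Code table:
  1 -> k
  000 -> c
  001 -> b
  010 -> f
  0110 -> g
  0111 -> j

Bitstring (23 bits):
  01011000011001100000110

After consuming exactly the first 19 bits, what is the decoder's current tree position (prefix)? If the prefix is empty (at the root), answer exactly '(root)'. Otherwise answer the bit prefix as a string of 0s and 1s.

Answer: (root)

Derivation:
Bit 0: prefix='0' (no match yet)
Bit 1: prefix='01' (no match yet)
Bit 2: prefix='010' -> emit 'f', reset
Bit 3: prefix='1' -> emit 'k', reset
Bit 4: prefix='1' -> emit 'k', reset
Bit 5: prefix='0' (no match yet)
Bit 6: prefix='00' (no match yet)
Bit 7: prefix='000' -> emit 'c', reset
Bit 8: prefix='0' (no match yet)
Bit 9: prefix='01' (no match yet)
Bit 10: prefix='011' (no match yet)
Bit 11: prefix='0110' -> emit 'g', reset
Bit 12: prefix='0' (no match yet)
Bit 13: prefix='01' (no match yet)
Bit 14: prefix='011' (no match yet)
Bit 15: prefix='0110' -> emit 'g', reset
Bit 16: prefix='0' (no match yet)
Bit 17: prefix='00' (no match yet)
Bit 18: prefix='000' -> emit 'c', reset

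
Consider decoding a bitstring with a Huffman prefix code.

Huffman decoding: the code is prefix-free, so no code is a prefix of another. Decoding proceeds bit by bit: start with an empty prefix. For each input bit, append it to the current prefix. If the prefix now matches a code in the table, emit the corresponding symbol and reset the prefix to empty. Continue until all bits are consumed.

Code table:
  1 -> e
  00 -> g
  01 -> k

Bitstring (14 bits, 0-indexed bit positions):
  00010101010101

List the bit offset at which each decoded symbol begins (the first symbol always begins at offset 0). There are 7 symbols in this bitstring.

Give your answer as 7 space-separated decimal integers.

Bit 0: prefix='0' (no match yet)
Bit 1: prefix='00' -> emit 'g', reset
Bit 2: prefix='0' (no match yet)
Bit 3: prefix='01' -> emit 'k', reset
Bit 4: prefix='0' (no match yet)
Bit 5: prefix='01' -> emit 'k', reset
Bit 6: prefix='0' (no match yet)
Bit 7: prefix='01' -> emit 'k', reset
Bit 8: prefix='0' (no match yet)
Bit 9: prefix='01' -> emit 'k', reset
Bit 10: prefix='0' (no match yet)
Bit 11: prefix='01' -> emit 'k', reset
Bit 12: prefix='0' (no match yet)
Bit 13: prefix='01' -> emit 'k', reset

Answer: 0 2 4 6 8 10 12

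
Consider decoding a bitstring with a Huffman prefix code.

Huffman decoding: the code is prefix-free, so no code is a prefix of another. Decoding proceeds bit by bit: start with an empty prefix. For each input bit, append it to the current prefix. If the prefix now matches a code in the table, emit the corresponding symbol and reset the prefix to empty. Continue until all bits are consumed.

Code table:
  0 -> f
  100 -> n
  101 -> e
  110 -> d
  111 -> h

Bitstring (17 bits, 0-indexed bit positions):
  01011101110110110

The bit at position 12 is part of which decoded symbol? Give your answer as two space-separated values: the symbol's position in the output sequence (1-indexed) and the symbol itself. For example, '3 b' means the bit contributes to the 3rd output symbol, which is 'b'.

Answer: 6 d

Derivation:
Bit 0: prefix='0' -> emit 'f', reset
Bit 1: prefix='1' (no match yet)
Bit 2: prefix='10' (no match yet)
Bit 3: prefix='101' -> emit 'e', reset
Bit 4: prefix='1' (no match yet)
Bit 5: prefix='11' (no match yet)
Bit 6: prefix='110' -> emit 'd', reset
Bit 7: prefix='1' (no match yet)
Bit 8: prefix='11' (no match yet)
Bit 9: prefix='111' -> emit 'h', reset
Bit 10: prefix='0' -> emit 'f', reset
Bit 11: prefix='1' (no match yet)
Bit 12: prefix='11' (no match yet)
Bit 13: prefix='110' -> emit 'd', reset
Bit 14: prefix='1' (no match yet)
Bit 15: prefix='11' (no match yet)
Bit 16: prefix='110' -> emit 'd', reset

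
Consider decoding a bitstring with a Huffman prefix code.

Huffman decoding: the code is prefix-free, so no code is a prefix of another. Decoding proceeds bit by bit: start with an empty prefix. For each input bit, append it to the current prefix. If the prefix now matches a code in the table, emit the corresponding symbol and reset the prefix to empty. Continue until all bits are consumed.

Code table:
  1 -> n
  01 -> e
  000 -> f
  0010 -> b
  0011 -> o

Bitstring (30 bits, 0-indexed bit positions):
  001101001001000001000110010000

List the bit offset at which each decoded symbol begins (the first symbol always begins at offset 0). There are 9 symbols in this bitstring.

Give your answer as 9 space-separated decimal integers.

Answer: 0 4 6 10 12 15 19 23 27

Derivation:
Bit 0: prefix='0' (no match yet)
Bit 1: prefix='00' (no match yet)
Bit 2: prefix='001' (no match yet)
Bit 3: prefix='0011' -> emit 'o', reset
Bit 4: prefix='0' (no match yet)
Bit 5: prefix='01' -> emit 'e', reset
Bit 6: prefix='0' (no match yet)
Bit 7: prefix='00' (no match yet)
Bit 8: prefix='001' (no match yet)
Bit 9: prefix='0010' -> emit 'b', reset
Bit 10: prefix='0' (no match yet)
Bit 11: prefix='01' -> emit 'e', reset
Bit 12: prefix='0' (no match yet)
Bit 13: prefix='00' (no match yet)
Bit 14: prefix='000' -> emit 'f', reset
Bit 15: prefix='0' (no match yet)
Bit 16: prefix='00' (no match yet)
Bit 17: prefix='001' (no match yet)
Bit 18: prefix='0010' -> emit 'b', reset
Bit 19: prefix='0' (no match yet)
Bit 20: prefix='00' (no match yet)
Bit 21: prefix='001' (no match yet)
Bit 22: prefix='0011' -> emit 'o', reset
Bit 23: prefix='0' (no match yet)
Bit 24: prefix='00' (no match yet)
Bit 25: prefix='001' (no match yet)
Bit 26: prefix='0010' -> emit 'b', reset
Bit 27: prefix='0' (no match yet)
Bit 28: prefix='00' (no match yet)
Bit 29: prefix='000' -> emit 'f', reset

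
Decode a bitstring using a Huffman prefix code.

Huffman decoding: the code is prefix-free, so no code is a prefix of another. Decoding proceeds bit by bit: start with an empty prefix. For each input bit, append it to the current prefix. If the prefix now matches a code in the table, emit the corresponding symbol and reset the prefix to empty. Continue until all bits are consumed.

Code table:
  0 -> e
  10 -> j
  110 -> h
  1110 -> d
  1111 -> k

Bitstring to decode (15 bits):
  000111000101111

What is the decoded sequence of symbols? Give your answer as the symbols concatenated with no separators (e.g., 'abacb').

Bit 0: prefix='0' -> emit 'e', reset
Bit 1: prefix='0' -> emit 'e', reset
Bit 2: prefix='0' -> emit 'e', reset
Bit 3: prefix='1' (no match yet)
Bit 4: prefix='11' (no match yet)
Bit 5: prefix='111' (no match yet)
Bit 6: prefix='1110' -> emit 'd', reset
Bit 7: prefix='0' -> emit 'e', reset
Bit 8: prefix='0' -> emit 'e', reset
Bit 9: prefix='1' (no match yet)
Bit 10: prefix='10' -> emit 'j', reset
Bit 11: prefix='1' (no match yet)
Bit 12: prefix='11' (no match yet)
Bit 13: prefix='111' (no match yet)
Bit 14: prefix='1111' -> emit 'k', reset

Answer: eeedeejk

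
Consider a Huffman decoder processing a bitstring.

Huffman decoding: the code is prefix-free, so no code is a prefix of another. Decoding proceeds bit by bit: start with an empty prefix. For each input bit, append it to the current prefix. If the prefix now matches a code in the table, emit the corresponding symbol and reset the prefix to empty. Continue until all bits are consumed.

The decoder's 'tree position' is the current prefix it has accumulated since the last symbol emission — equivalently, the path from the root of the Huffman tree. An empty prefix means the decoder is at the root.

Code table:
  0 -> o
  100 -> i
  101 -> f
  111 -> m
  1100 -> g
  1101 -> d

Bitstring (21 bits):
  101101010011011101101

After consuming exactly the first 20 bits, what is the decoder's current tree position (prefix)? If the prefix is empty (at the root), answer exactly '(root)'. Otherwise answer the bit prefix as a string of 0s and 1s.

Bit 0: prefix='1' (no match yet)
Bit 1: prefix='10' (no match yet)
Bit 2: prefix='101' -> emit 'f', reset
Bit 3: prefix='1' (no match yet)
Bit 4: prefix='10' (no match yet)
Bit 5: prefix='101' -> emit 'f', reset
Bit 6: prefix='0' -> emit 'o', reset
Bit 7: prefix='1' (no match yet)
Bit 8: prefix='10' (no match yet)
Bit 9: prefix='100' -> emit 'i', reset
Bit 10: prefix='1' (no match yet)
Bit 11: prefix='11' (no match yet)
Bit 12: prefix='110' (no match yet)
Bit 13: prefix='1101' -> emit 'd', reset
Bit 14: prefix='1' (no match yet)
Bit 15: prefix='11' (no match yet)
Bit 16: prefix='110' (no match yet)
Bit 17: prefix='1101' -> emit 'd', reset
Bit 18: prefix='1' (no match yet)
Bit 19: prefix='10' (no match yet)

Answer: 10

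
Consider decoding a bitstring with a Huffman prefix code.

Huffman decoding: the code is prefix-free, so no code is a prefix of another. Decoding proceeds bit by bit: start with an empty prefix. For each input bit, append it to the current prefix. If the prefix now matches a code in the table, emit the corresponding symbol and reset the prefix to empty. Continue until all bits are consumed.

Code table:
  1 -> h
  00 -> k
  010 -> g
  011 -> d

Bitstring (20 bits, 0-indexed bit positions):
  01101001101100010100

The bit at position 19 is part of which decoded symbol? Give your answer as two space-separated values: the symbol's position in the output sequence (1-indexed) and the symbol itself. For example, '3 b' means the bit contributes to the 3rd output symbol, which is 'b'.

Bit 0: prefix='0' (no match yet)
Bit 1: prefix='01' (no match yet)
Bit 2: prefix='011' -> emit 'd', reset
Bit 3: prefix='0' (no match yet)
Bit 4: prefix='01' (no match yet)
Bit 5: prefix='010' -> emit 'g', reset
Bit 6: prefix='0' (no match yet)
Bit 7: prefix='01' (no match yet)
Bit 8: prefix='011' -> emit 'd', reset
Bit 9: prefix='0' (no match yet)
Bit 10: prefix='01' (no match yet)
Bit 11: prefix='011' -> emit 'd', reset
Bit 12: prefix='0' (no match yet)
Bit 13: prefix='00' -> emit 'k', reset
Bit 14: prefix='0' (no match yet)
Bit 15: prefix='01' (no match yet)
Bit 16: prefix='010' -> emit 'g', reset
Bit 17: prefix='1' -> emit 'h', reset
Bit 18: prefix='0' (no match yet)
Bit 19: prefix='00' -> emit 'k', reset

Answer: 8 k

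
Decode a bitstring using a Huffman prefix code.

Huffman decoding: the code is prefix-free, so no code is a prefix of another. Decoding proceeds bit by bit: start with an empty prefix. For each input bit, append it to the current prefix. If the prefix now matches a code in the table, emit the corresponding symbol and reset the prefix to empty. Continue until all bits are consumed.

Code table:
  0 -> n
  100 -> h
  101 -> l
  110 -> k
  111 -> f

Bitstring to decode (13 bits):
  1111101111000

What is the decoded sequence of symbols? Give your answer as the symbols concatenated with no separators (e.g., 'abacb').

Bit 0: prefix='1' (no match yet)
Bit 1: prefix='11' (no match yet)
Bit 2: prefix='111' -> emit 'f', reset
Bit 3: prefix='1' (no match yet)
Bit 4: prefix='11' (no match yet)
Bit 5: prefix='110' -> emit 'k', reset
Bit 6: prefix='1' (no match yet)
Bit 7: prefix='11' (no match yet)
Bit 8: prefix='111' -> emit 'f', reset
Bit 9: prefix='1' (no match yet)
Bit 10: prefix='10' (no match yet)
Bit 11: prefix='100' -> emit 'h', reset
Bit 12: prefix='0' -> emit 'n', reset

Answer: fkfhn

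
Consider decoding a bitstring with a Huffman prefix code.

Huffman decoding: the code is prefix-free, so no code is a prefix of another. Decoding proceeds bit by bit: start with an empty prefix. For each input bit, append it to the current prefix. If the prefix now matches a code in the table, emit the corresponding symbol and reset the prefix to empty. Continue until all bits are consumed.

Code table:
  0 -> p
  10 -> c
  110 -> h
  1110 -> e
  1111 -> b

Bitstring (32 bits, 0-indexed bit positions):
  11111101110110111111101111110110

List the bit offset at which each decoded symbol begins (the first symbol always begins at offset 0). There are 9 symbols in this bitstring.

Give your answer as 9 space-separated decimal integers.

Bit 0: prefix='1' (no match yet)
Bit 1: prefix='11' (no match yet)
Bit 2: prefix='111' (no match yet)
Bit 3: prefix='1111' -> emit 'b', reset
Bit 4: prefix='1' (no match yet)
Bit 5: prefix='11' (no match yet)
Bit 6: prefix='110' -> emit 'h', reset
Bit 7: prefix='1' (no match yet)
Bit 8: prefix='11' (no match yet)
Bit 9: prefix='111' (no match yet)
Bit 10: prefix='1110' -> emit 'e', reset
Bit 11: prefix='1' (no match yet)
Bit 12: prefix='11' (no match yet)
Bit 13: prefix='110' -> emit 'h', reset
Bit 14: prefix='1' (no match yet)
Bit 15: prefix='11' (no match yet)
Bit 16: prefix='111' (no match yet)
Bit 17: prefix='1111' -> emit 'b', reset
Bit 18: prefix='1' (no match yet)
Bit 19: prefix='11' (no match yet)
Bit 20: prefix='111' (no match yet)
Bit 21: prefix='1110' -> emit 'e', reset
Bit 22: prefix='1' (no match yet)
Bit 23: prefix='11' (no match yet)
Bit 24: prefix='111' (no match yet)
Bit 25: prefix='1111' -> emit 'b', reset
Bit 26: prefix='1' (no match yet)
Bit 27: prefix='11' (no match yet)
Bit 28: prefix='110' -> emit 'h', reset
Bit 29: prefix='1' (no match yet)
Bit 30: prefix='11' (no match yet)
Bit 31: prefix='110' -> emit 'h', reset

Answer: 0 4 7 11 14 18 22 26 29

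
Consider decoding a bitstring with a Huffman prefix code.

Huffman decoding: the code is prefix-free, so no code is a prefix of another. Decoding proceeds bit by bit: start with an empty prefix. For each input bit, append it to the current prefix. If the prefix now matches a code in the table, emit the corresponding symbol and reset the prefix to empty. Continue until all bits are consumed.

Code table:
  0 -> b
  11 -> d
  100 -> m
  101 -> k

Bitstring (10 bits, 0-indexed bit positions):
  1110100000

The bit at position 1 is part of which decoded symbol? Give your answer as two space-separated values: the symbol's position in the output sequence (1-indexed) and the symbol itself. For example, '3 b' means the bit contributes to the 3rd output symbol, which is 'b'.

Bit 0: prefix='1' (no match yet)
Bit 1: prefix='11' -> emit 'd', reset
Bit 2: prefix='1' (no match yet)
Bit 3: prefix='10' (no match yet)
Bit 4: prefix='101' -> emit 'k', reset
Bit 5: prefix='0' -> emit 'b', reset

Answer: 1 d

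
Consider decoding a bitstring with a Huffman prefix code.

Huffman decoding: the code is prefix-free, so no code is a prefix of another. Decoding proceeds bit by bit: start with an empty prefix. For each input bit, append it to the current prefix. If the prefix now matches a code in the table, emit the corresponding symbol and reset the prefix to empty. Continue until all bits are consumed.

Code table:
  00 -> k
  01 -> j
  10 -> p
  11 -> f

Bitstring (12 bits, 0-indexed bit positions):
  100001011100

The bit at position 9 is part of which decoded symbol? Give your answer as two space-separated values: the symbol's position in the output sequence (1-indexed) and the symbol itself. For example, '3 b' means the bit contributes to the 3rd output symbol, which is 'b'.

Answer: 5 f

Derivation:
Bit 0: prefix='1' (no match yet)
Bit 1: prefix='10' -> emit 'p', reset
Bit 2: prefix='0' (no match yet)
Bit 3: prefix='00' -> emit 'k', reset
Bit 4: prefix='0' (no match yet)
Bit 5: prefix='01' -> emit 'j', reset
Bit 6: prefix='0' (no match yet)
Bit 7: prefix='01' -> emit 'j', reset
Bit 8: prefix='1' (no match yet)
Bit 9: prefix='11' -> emit 'f', reset
Bit 10: prefix='0' (no match yet)
Bit 11: prefix='00' -> emit 'k', reset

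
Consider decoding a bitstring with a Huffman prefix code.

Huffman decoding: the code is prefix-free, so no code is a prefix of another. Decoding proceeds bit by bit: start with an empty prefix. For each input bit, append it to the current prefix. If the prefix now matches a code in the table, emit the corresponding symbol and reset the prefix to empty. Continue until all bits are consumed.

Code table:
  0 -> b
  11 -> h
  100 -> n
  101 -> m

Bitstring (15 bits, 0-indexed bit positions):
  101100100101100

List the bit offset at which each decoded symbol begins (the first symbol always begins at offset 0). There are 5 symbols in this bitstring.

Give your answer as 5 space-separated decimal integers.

Bit 0: prefix='1' (no match yet)
Bit 1: prefix='10' (no match yet)
Bit 2: prefix='101' -> emit 'm', reset
Bit 3: prefix='1' (no match yet)
Bit 4: prefix='10' (no match yet)
Bit 5: prefix='100' -> emit 'n', reset
Bit 6: prefix='1' (no match yet)
Bit 7: prefix='10' (no match yet)
Bit 8: prefix='100' -> emit 'n', reset
Bit 9: prefix='1' (no match yet)
Bit 10: prefix='10' (no match yet)
Bit 11: prefix='101' -> emit 'm', reset
Bit 12: prefix='1' (no match yet)
Bit 13: prefix='10' (no match yet)
Bit 14: prefix='100' -> emit 'n', reset

Answer: 0 3 6 9 12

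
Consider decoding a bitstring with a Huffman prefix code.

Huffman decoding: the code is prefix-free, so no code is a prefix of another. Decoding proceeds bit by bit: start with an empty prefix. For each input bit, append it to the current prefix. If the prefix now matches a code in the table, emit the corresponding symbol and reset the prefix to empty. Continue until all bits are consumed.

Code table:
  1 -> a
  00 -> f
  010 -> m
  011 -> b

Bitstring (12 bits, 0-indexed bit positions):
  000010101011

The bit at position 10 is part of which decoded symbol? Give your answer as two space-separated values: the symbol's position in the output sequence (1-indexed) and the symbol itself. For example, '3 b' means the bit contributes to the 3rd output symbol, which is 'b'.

Answer: 6 b

Derivation:
Bit 0: prefix='0' (no match yet)
Bit 1: prefix='00' -> emit 'f', reset
Bit 2: prefix='0' (no match yet)
Bit 3: prefix='00' -> emit 'f', reset
Bit 4: prefix='1' -> emit 'a', reset
Bit 5: prefix='0' (no match yet)
Bit 6: prefix='01' (no match yet)
Bit 7: prefix='010' -> emit 'm', reset
Bit 8: prefix='1' -> emit 'a', reset
Bit 9: prefix='0' (no match yet)
Bit 10: prefix='01' (no match yet)
Bit 11: prefix='011' -> emit 'b', reset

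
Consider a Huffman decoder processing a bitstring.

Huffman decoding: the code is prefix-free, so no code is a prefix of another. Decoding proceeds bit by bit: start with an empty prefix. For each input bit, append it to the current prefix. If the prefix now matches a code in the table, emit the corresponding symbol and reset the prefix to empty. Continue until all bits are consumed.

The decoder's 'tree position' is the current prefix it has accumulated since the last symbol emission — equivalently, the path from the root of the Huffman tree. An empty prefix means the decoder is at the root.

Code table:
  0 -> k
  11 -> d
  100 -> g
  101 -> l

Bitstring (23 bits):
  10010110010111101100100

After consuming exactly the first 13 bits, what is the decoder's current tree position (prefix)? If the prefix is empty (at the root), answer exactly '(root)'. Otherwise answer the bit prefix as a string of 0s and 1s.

Answer: 1

Derivation:
Bit 0: prefix='1' (no match yet)
Bit 1: prefix='10' (no match yet)
Bit 2: prefix='100' -> emit 'g', reset
Bit 3: prefix='1' (no match yet)
Bit 4: prefix='10' (no match yet)
Bit 5: prefix='101' -> emit 'l', reset
Bit 6: prefix='1' (no match yet)
Bit 7: prefix='10' (no match yet)
Bit 8: prefix='100' -> emit 'g', reset
Bit 9: prefix='1' (no match yet)
Bit 10: prefix='10' (no match yet)
Bit 11: prefix='101' -> emit 'l', reset
Bit 12: prefix='1' (no match yet)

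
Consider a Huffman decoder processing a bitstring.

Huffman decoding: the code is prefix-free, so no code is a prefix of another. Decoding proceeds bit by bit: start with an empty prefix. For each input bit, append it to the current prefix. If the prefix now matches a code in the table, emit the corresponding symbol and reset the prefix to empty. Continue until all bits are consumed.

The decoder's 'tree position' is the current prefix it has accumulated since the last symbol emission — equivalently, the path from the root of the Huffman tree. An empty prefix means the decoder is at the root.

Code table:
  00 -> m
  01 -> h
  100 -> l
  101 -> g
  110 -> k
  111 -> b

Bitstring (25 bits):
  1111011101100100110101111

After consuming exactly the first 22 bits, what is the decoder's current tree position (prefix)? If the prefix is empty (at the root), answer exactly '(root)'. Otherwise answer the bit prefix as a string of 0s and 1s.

Bit 0: prefix='1' (no match yet)
Bit 1: prefix='11' (no match yet)
Bit 2: prefix='111' -> emit 'b', reset
Bit 3: prefix='1' (no match yet)
Bit 4: prefix='10' (no match yet)
Bit 5: prefix='101' -> emit 'g', reset
Bit 6: prefix='1' (no match yet)
Bit 7: prefix='11' (no match yet)
Bit 8: prefix='110' -> emit 'k', reset
Bit 9: prefix='1' (no match yet)
Bit 10: prefix='11' (no match yet)
Bit 11: prefix='110' -> emit 'k', reset
Bit 12: prefix='0' (no match yet)
Bit 13: prefix='01' -> emit 'h', reset
Bit 14: prefix='0' (no match yet)
Bit 15: prefix='00' -> emit 'm', reset
Bit 16: prefix='1' (no match yet)
Bit 17: prefix='11' (no match yet)
Bit 18: prefix='110' -> emit 'k', reset
Bit 19: prefix='1' (no match yet)
Bit 20: prefix='10' (no match yet)
Bit 21: prefix='101' -> emit 'g', reset

Answer: (root)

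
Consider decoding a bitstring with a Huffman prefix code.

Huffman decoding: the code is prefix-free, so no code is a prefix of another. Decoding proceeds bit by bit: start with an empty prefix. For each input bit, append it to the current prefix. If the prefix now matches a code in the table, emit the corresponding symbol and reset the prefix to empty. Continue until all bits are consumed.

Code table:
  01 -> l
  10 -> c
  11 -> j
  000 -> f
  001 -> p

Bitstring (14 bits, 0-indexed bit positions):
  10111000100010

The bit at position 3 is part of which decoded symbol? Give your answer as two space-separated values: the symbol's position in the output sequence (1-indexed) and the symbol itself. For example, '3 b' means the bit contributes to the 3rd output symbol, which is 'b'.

Answer: 2 j

Derivation:
Bit 0: prefix='1' (no match yet)
Bit 1: prefix='10' -> emit 'c', reset
Bit 2: prefix='1' (no match yet)
Bit 3: prefix='11' -> emit 'j', reset
Bit 4: prefix='1' (no match yet)
Bit 5: prefix='10' -> emit 'c', reset
Bit 6: prefix='0' (no match yet)
Bit 7: prefix='00' (no match yet)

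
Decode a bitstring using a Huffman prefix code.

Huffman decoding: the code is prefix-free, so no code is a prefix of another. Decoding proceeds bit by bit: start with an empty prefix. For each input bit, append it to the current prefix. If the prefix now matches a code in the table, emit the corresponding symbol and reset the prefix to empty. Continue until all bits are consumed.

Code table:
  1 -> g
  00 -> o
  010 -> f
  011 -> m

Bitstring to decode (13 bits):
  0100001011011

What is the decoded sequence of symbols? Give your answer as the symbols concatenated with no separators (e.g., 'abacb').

Bit 0: prefix='0' (no match yet)
Bit 1: prefix='01' (no match yet)
Bit 2: prefix='010' -> emit 'f', reset
Bit 3: prefix='0' (no match yet)
Bit 4: prefix='00' -> emit 'o', reset
Bit 5: prefix='0' (no match yet)
Bit 6: prefix='01' (no match yet)
Bit 7: prefix='010' -> emit 'f', reset
Bit 8: prefix='1' -> emit 'g', reset
Bit 9: prefix='1' -> emit 'g', reset
Bit 10: prefix='0' (no match yet)
Bit 11: prefix='01' (no match yet)
Bit 12: prefix='011' -> emit 'm', reset

Answer: fofggm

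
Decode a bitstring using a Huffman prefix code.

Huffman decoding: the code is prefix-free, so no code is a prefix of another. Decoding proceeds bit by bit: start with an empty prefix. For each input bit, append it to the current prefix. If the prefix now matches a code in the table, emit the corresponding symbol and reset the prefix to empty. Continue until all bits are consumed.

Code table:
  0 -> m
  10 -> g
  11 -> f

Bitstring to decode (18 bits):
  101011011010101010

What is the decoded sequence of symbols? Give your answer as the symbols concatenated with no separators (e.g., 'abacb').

Bit 0: prefix='1' (no match yet)
Bit 1: prefix='10' -> emit 'g', reset
Bit 2: prefix='1' (no match yet)
Bit 3: prefix='10' -> emit 'g', reset
Bit 4: prefix='1' (no match yet)
Bit 5: prefix='11' -> emit 'f', reset
Bit 6: prefix='0' -> emit 'm', reset
Bit 7: prefix='1' (no match yet)
Bit 8: prefix='11' -> emit 'f', reset
Bit 9: prefix='0' -> emit 'm', reset
Bit 10: prefix='1' (no match yet)
Bit 11: prefix='10' -> emit 'g', reset
Bit 12: prefix='1' (no match yet)
Bit 13: prefix='10' -> emit 'g', reset
Bit 14: prefix='1' (no match yet)
Bit 15: prefix='10' -> emit 'g', reset
Bit 16: prefix='1' (no match yet)
Bit 17: prefix='10' -> emit 'g', reset

Answer: ggfmfmgggg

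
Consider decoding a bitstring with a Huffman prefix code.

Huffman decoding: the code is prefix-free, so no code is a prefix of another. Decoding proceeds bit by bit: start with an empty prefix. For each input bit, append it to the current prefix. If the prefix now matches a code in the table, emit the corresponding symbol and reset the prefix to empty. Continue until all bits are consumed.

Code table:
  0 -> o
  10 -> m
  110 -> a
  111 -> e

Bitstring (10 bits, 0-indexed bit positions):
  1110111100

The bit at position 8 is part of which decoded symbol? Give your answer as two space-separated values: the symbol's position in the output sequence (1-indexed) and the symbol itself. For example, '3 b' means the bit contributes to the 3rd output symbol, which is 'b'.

Answer: 4 m

Derivation:
Bit 0: prefix='1' (no match yet)
Bit 1: prefix='11' (no match yet)
Bit 2: prefix='111' -> emit 'e', reset
Bit 3: prefix='0' -> emit 'o', reset
Bit 4: prefix='1' (no match yet)
Bit 5: prefix='11' (no match yet)
Bit 6: prefix='111' -> emit 'e', reset
Bit 7: prefix='1' (no match yet)
Bit 8: prefix='10' -> emit 'm', reset
Bit 9: prefix='0' -> emit 'o', reset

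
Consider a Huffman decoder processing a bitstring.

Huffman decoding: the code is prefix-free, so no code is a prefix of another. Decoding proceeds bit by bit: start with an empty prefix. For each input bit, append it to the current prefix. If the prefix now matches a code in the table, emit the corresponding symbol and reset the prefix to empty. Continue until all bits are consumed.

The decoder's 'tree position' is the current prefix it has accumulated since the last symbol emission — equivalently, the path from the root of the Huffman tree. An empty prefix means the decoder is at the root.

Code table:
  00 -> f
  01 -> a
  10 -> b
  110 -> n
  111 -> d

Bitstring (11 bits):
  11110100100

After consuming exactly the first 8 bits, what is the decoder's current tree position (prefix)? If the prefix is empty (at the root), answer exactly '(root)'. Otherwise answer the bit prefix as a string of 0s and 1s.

Answer: 0

Derivation:
Bit 0: prefix='1' (no match yet)
Bit 1: prefix='11' (no match yet)
Bit 2: prefix='111' -> emit 'd', reset
Bit 3: prefix='1' (no match yet)
Bit 4: prefix='10' -> emit 'b', reset
Bit 5: prefix='1' (no match yet)
Bit 6: prefix='10' -> emit 'b', reset
Bit 7: prefix='0' (no match yet)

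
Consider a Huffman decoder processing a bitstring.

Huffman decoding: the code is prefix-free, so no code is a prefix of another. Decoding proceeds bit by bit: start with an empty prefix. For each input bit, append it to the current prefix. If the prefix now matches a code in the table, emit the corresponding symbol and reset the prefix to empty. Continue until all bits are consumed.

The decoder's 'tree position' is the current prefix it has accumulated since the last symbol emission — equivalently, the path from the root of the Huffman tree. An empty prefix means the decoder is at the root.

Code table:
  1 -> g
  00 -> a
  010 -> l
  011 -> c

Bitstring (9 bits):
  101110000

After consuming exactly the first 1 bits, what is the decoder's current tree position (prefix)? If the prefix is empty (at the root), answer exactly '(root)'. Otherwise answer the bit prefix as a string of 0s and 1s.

Answer: (root)

Derivation:
Bit 0: prefix='1' -> emit 'g', reset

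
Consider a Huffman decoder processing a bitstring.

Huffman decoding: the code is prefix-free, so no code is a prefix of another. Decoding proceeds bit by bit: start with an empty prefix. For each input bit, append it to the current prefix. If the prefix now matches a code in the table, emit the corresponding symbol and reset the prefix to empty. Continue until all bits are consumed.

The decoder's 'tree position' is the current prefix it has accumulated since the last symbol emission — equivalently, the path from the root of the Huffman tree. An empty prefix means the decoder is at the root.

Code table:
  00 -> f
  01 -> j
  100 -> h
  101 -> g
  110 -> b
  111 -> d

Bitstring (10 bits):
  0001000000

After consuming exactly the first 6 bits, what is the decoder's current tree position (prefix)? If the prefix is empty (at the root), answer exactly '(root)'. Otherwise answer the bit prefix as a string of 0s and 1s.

Answer: (root)

Derivation:
Bit 0: prefix='0' (no match yet)
Bit 1: prefix='00' -> emit 'f', reset
Bit 2: prefix='0' (no match yet)
Bit 3: prefix='01' -> emit 'j', reset
Bit 4: prefix='0' (no match yet)
Bit 5: prefix='00' -> emit 'f', reset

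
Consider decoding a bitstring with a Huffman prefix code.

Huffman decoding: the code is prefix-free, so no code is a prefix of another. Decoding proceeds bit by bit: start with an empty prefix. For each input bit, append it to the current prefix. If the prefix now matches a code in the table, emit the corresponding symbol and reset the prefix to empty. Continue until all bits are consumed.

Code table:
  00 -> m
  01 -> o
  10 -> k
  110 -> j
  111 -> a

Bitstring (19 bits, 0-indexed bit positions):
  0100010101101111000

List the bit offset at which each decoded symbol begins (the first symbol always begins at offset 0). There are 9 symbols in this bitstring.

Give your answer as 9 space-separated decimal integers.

Bit 0: prefix='0' (no match yet)
Bit 1: prefix='01' -> emit 'o', reset
Bit 2: prefix='0' (no match yet)
Bit 3: prefix='00' -> emit 'm', reset
Bit 4: prefix='0' (no match yet)
Bit 5: prefix='01' -> emit 'o', reset
Bit 6: prefix='0' (no match yet)
Bit 7: prefix='01' -> emit 'o', reset
Bit 8: prefix='0' (no match yet)
Bit 9: prefix='01' -> emit 'o', reset
Bit 10: prefix='1' (no match yet)
Bit 11: prefix='10' -> emit 'k', reset
Bit 12: prefix='1' (no match yet)
Bit 13: prefix='11' (no match yet)
Bit 14: prefix='111' -> emit 'a', reset
Bit 15: prefix='1' (no match yet)
Bit 16: prefix='10' -> emit 'k', reset
Bit 17: prefix='0' (no match yet)
Bit 18: prefix='00' -> emit 'm', reset

Answer: 0 2 4 6 8 10 12 15 17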